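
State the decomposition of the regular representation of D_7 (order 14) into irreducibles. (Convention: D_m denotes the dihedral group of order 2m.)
Each irreducible V_i of dimension d_i appears with multiplicity d_i, i.e. rho_reg = (direct sum over all irreducibles V_i) d_i V_i. The irreducible dimensions for D_7 are 1, 1, 2, 2, 2: 2 irreducibles of dimension 1, each with multiplicity 1; 3 irreducibles of dimension 2, each with multiplicity 2. Total dimension 2*1*1 + 3*2*2 = 14 = |G|.

Why: General theorem: in the regular representation of a finite group G, each irreducible appears with multiplicity equal to its dimension. Check: dim(rho_reg) = sum d_i^2 = 1 + 1 + 4 + 4 + 4 = 14 = |G|.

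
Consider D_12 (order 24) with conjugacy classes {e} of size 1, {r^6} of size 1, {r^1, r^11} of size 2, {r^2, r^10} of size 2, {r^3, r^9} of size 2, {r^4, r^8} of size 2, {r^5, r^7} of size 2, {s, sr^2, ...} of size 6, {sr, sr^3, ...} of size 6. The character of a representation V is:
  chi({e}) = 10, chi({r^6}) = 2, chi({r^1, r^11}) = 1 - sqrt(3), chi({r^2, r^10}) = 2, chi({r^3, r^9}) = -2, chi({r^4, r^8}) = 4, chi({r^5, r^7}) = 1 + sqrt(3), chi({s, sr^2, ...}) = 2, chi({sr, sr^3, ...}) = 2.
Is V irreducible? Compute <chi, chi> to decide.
Not irreducible (reducible): <chi, chi> = 9 > 1.

Working: <chi, chi> = (1/|G|) sum_C |C| * |chi(C)|^2 = (1/24)[1*|10|^2 + 1*|2|^2 + 2*|1 - sqrt(3)|^2 + 2*|2|^2 + 2*|-2|^2 + 2*|4|^2 + 2*|1 + sqrt(3)|^2 + 6*|2|^2 + 6*|2|^2]
  = (1/24)[(100) + (4) + (8 - 4*sqrt(3)) + (8) + (8) + (32) + (4*sqrt(3) + 8) + (24) + (24)] = 216/24 = 9.
A character is irreducible iff <chi, chi> = 1, so this representation is reducible.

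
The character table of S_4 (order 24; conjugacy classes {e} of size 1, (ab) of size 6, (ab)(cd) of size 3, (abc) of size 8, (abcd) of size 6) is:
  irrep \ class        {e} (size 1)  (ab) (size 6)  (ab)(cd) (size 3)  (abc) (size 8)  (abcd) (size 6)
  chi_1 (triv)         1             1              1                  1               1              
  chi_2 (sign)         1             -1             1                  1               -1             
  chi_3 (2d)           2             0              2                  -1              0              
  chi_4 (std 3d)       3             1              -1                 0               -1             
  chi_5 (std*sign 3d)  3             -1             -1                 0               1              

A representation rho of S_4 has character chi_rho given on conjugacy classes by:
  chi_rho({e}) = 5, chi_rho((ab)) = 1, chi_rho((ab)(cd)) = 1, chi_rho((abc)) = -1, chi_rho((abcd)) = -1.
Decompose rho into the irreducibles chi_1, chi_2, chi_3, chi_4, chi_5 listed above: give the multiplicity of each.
Multiplicities: chi_1: 0, chi_2: 0, chi_3: 1, chi_4: 1, chi_5: 0.

Proof sketch: Use <chi_rho, chi> = (1/|G|) sum_C |C| * chi_rho(C) * conj(chi(C)) with |G| = 24 for each irreducible chi in the table:
  <chi_rho, chi_1> = (1/24)[1*(5)*conj(1) + 6*(1)*conj(1) + 3*(1)*conj(1) + 8*(-1)*conj(1) + 6*(-1)*conj(1)]
      = (1/24)[(5) + (6) + (3) + (-8) + (-6)] = 0/24 = 0
  <chi_rho, chi_2> = (1/24)[1*(5)*conj(1) + 6*(1)*conj(-1) + 3*(1)*conj(1) + 8*(-1)*conj(1) + 6*(-1)*conj(-1)]
      = (1/24)[(5) + (-6) + (3) + (-8) + (6)] = 0/24 = 0
  <chi_rho, chi_3> = (1/24)[1*(5)*conj(2) + 6*(1)*conj(0) + 3*(1)*conj(2) + 8*(-1)*conj(-1) + 6*(-1)*conj(0)]
      = (1/24)[(10) + (0) + (6) + (8) + (0)] = 24/24 = 1
  <chi_rho, chi_4> = (1/24)[1*(5)*conj(3) + 6*(1)*conj(1) + 3*(1)*conj(-1) + 8*(-1)*conj(0) + 6*(-1)*conj(-1)]
      = (1/24)[(15) + (6) + (-3) + (0) + (6)] = 24/24 = 1
  <chi_rho, chi_5> = (1/24)[1*(5)*conj(3) + 6*(1)*conj(-1) + 3*(1)*conj(-1) + 8*(-1)*conj(0) + 6*(-1)*conj(1)]
      = (1/24)[(15) + (-6) + (-3) + (0) + (-6)] = 0/24 = 0
Dimension check: dim(rho) = sum (mult * dim) = 0*1 + 0*1 + 1*2 + 1*3 + 0*3 = 5 = chi_rho(e) = 5.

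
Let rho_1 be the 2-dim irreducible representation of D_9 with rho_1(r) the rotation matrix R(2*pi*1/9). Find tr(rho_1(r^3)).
chi_{rho_1}(r^3) = 2*cos(2*pi*1*3/9) = -1

Derivation: rho_1(r^3) is rotation by angle 2*pi*1*3/9, whose trace is 2*cos(2*pi*1*3/9) = -1.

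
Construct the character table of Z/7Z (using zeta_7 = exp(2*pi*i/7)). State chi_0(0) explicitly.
Character table of Z/7Z (irreps indexed chi_0,...,chi_6 with chi_k(m) = zeta_7^(k*m), zeta_7 = exp(2*pi*i/7)):
  irrep \ class  {0} (size 1)  {1} (size 1)    {2} (size 1)    {3} (size 1)    {4} (size 1)    {5} (size 1)    {6} (size 1)  
  chi_0          1             1               1               1               1               1               1             
  chi_1          1             exp(2*I*pi/7)   exp(4*I*pi/7)   exp(6*I*pi/7)   exp(-6*I*pi/7)  exp(-4*I*pi/7)  exp(-2*I*pi/7)
  chi_2          1             exp(4*I*pi/7)   exp(-6*I*pi/7)  exp(-2*I*pi/7)  exp(2*I*pi/7)   exp(6*I*pi/7)   exp(-4*I*pi/7)
  chi_3          1             exp(6*I*pi/7)   exp(-2*I*pi/7)  exp(4*I*pi/7)   exp(-4*I*pi/7)  exp(2*I*pi/7)   exp(-6*I*pi/7)
  chi_4          1             exp(-6*I*pi/7)  exp(2*I*pi/7)   exp(-4*I*pi/7)  exp(4*I*pi/7)   exp(-2*I*pi/7)  exp(6*I*pi/7) 
  chi_5          1             exp(-4*I*pi/7)  exp(6*I*pi/7)   exp(2*I*pi/7)   exp(-2*I*pi/7)  exp(-6*I*pi/7)  exp(4*I*pi/7) 
  chi_6          1             exp(-2*I*pi/7)  exp(-4*I*pi/7)  exp(-6*I*pi/7)  exp(6*I*pi/7)   exp(4*I*pi/7)   exp(2*I*pi/7) 

Spot check: chi_0(0) = zeta_7^(0*0) = zeta_7^0 = 1.

Derivation: Z/7Z is abelian, so all 7 irreducible complex representations are 1-dimensional. They are given by chi_k(m) = zeta_7^(k*m) for k = 0,...,6. Row orthogonality: sum_m chi_k(m) conj(chi_l(m)) = 7 * [k = l].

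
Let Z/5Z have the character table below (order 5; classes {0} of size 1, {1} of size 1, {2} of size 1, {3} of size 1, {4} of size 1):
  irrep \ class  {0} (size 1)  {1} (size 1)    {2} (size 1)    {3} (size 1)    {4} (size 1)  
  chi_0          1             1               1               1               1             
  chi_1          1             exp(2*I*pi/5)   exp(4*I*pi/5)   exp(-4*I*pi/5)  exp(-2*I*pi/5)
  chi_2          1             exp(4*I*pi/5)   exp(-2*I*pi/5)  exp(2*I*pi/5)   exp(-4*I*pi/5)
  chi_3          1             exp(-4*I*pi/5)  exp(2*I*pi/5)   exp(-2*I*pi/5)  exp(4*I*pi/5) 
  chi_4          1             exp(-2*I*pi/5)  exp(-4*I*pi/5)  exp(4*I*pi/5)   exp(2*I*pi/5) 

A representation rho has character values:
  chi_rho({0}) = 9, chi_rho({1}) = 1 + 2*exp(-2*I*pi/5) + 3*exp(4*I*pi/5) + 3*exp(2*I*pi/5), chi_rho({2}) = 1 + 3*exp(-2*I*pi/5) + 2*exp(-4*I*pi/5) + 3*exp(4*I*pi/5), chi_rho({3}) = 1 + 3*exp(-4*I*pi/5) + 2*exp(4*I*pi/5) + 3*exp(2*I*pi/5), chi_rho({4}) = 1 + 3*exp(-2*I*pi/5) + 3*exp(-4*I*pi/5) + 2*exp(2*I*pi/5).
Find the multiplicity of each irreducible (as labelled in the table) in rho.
Multiplicities: chi_0: 1, chi_1: 3, chi_2: 3, chi_3: 0, chi_4: 2.

Reasoning: Use <chi_rho, chi> = (1/|G|) sum_C |C| * chi_rho(C) * conj(chi(C)) with |G| = 5 for each irreducible chi in the table:
  <chi_rho, chi_0> = (1/5)[1*(9)*conj(1) + 1*(1 + 2*exp(-2*I*pi/5) + 3*exp(4*I*pi/5) + 3*exp(2*I*pi/5))*conj(1) + 1*(1 + 3*exp(-2*I*pi/5) + 2*exp(-4*I*pi/5) + 3*exp(4*I*pi/5))*conj(1) + 1*(1 + 3*exp(-4*I*pi/5) + 2*exp(4*I*pi/5) + 3*exp(2*I*pi/5))*conj(1) + 1*(1 + 3*exp(-2*I*pi/5) + 3*exp(-4*I*pi/5) + 2*exp(2*I*pi/5))*conj(1)]
      = (1/5)[(9) + (1 + 2*exp(-2*I*pi/5) + 3*exp(4*I*pi/5) + 3*exp(2*I*pi/5)) + (1 + 3*exp(-2*I*pi/5) + 2*exp(-4*I*pi/5) + 3*exp(4*I*pi/5)) + (1 + 3*exp(-4*I*pi/5) + 2*exp(4*I*pi/5) + 3*exp(2*I*pi/5)) + (1 + 3*exp(-2*I*pi/5) + 3*exp(-4*I*pi/5) + 2*exp(2*I*pi/5))] = 5/5 = 1
  <chi_rho, chi_1> = (1/5)[1*(9)*conj(1) + 1*(1 + 2*exp(-2*I*pi/5) + 3*exp(4*I*pi/5) + 3*exp(2*I*pi/5))*conj(exp(2*I*pi/5)) + 1*(1 + 3*exp(-2*I*pi/5) + 2*exp(-4*I*pi/5) + 3*exp(4*I*pi/5))*conj(exp(4*I*pi/5)) + 1*(1 + 3*exp(-4*I*pi/5) + 2*exp(4*I*pi/5) + 3*exp(2*I*pi/5))*conj(exp(-4*I*pi/5)) + 1*(1 + 3*exp(-2*I*pi/5) + 3*exp(-4*I*pi/5) + 2*exp(2*I*pi/5))*conj(exp(-2*I*pi/5))]
      = (1/5)[(9) + (3 + 2*exp(-4*I*pi/5) + exp(-2*I*pi/5) + 3*exp(2*I*pi/5)) + (3 + exp(-4*I*pi/5) + 3*exp(4*I*pi/5) + 2*exp(2*I*pi/5)) + (3 + 2*exp(-2*I*pi/5) + 3*exp(-4*I*pi/5) + exp(4*I*pi/5)) + (3 + 3*exp(-2*I*pi/5) + exp(2*I*pi/5) + 2*exp(4*I*pi/5))] = 15/5 = 3
  <chi_rho, chi_2> = (1/5)[1*(9)*conj(1) + 1*(1 + 2*exp(-2*I*pi/5) + 3*exp(4*I*pi/5) + 3*exp(2*I*pi/5))*conj(exp(4*I*pi/5)) + 1*(1 + 3*exp(-2*I*pi/5) + 2*exp(-4*I*pi/5) + 3*exp(4*I*pi/5))*conj(exp(-2*I*pi/5)) + 1*(1 + 3*exp(-4*I*pi/5) + 2*exp(4*I*pi/5) + 3*exp(2*I*pi/5))*conj(exp(2*I*pi/5)) + 1*(1 + 3*exp(-2*I*pi/5) + 3*exp(-4*I*pi/5) + 2*exp(2*I*pi/5))*conj(exp(-4*I*pi/5))]
      = (1/5)[(9) + (3 + 3*exp(-2*I*pi/5) + exp(-4*I*pi/5) + 2*exp(4*I*pi/5)) + (3 + 2*exp(-2*I*pi/5) + 3*exp(-4*I*pi/5) + exp(2*I*pi/5)) + (3 + exp(-2*I*pi/5) + 3*exp(4*I*pi/5) + 2*exp(2*I*pi/5)) + (3 + 2*exp(-4*I*pi/5) + exp(4*I*pi/5) + 3*exp(2*I*pi/5))] = 15/5 = 3
  <chi_rho, chi_3> = (1/5)[1*(9)*conj(1) + 1*(1 + 2*exp(-2*I*pi/5) + 3*exp(4*I*pi/5) + 3*exp(2*I*pi/5))*conj(exp(-4*I*pi/5)) + 1*(1 + 3*exp(-2*I*pi/5) + 2*exp(-4*I*pi/5) + 3*exp(4*I*pi/5))*conj(exp(2*I*pi/5)) + 1*(1 + 3*exp(-4*I*pi/5) + 2*exp(4*I*pi/5) + 3*exp(2*I*pi/5))*conj(exp(-2*I*pi/5)) + 1*(1 + 3*exp(-2*I*pi/5) + 3*exp(-4*I*pi/5) + 2*exp(2*I*pi/5))*conj(exp(4*I*pi/5))]
      = (1/5)[(9) + (3*exp(-2*I*pi/5) + 3*exp(-4*I*pi/5) + exp(4*I*pi/5) + 2*exp(2*I*pi/5)) + (3*exp(-4*I*pi/5) + exp(-2*I*pi/5) + 2*exp(4*I*pi/5) + 3*exp(2*I*pi/5)) + (3*exp(-2*I*pi/5) + 2*exp(-4*I*pi/5) + exp(2*I*pi/5) + 3*exp(4*I*pi/5)) + (2*exp(-2*I*pi/5) + exp(-4*I*pi/5) + 3*exp(4*I*pi/5) + 3*exp(2*I*pi/5))] = 0/5 = 0
  <chi_rho, chi_4> = (1/5)[1*(9)*conj(1) + 1*(1 + 2*exp(-2*I*pi/5) + 3*exp(4*I*pi/5) + 3*exp(2*I*pi/5))*conj(exp(-2*I*pi/5)) + 1*(1 + 3*exp(-2*I*pi/5) + 2*exp(-4*I*pi/5) + 3*exp(4*I*pi/5))*conj(exp(-4*I*pi/5)) + 1*(1 + 3*exp(-4*I*pi/5) + 2*exp(4*I*pi/5) + 3*exp(2*I*pi/5))*conj(exp(4*I*pi/5)) + 1*(1 + 3*exp(-2*I*pi/5) + 3*exp(-4*I*pi/5) + 2*exp(2*I*pi/5))*conj(exp(2*I*pi/5))]
      = (1/5)[(9) + (2 + 3*exp(-4*I*pi/5) + exp(2*I*pi/5) + 3*exp(4*I*pi/5)) + (2 + 3*exp(-2*I*pi/5) + exp(4*I*pi/5) + 3*exp(2*I*pi/5)) + (2 + 3*exp(-2*I*pi/5) + exp(-4*I*pi/5) + 3*exp(2*I*pi/5)) + (2 + 3*exp(-4*I*pi/5) + exp(-2*I*pi/5) + 3*exp(4*I*pi/5))] = 10/5 = 2
(Exp terms are combined using exp(i*s)*conj(exp(i*t)) = exp(i*(s-t)), and sums of them are collapsed using the identity that for every m > 1 the m distinct m-th roots of unity sum to 0, e.g. 1 + exp(2*I*pi/3) + exp(-2*I*pi/3) = 0.)
Dimension check: dim(rho) = sum (mult * dim) = 1*1 + 3*1 + 3*1 + 0*1 + 2*1 = 9 = chi_rho(e) = 9.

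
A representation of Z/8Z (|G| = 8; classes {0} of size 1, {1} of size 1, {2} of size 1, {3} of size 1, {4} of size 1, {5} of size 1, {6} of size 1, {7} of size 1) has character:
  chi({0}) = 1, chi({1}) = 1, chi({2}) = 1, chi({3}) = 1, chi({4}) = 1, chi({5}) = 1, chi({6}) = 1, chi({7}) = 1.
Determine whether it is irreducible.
Irreducible: <chi, chi> = 1.

<chi, chi> = (1/|G|) sum_C |C| * |chi(C)|^2 = (1/8)[1*|1|^2 + 1*|1|^2 + 1*|1|^2 + 1*|1|^2 + 1*|1|^2 + 1*|1|^2 + 1*|1|^2 + 1*|1|^2]
  = (1/8)[(1) + (1) + (1) + (1) + (1) + (1) + (1) + (1)] = 8/8 = 1.
(Exp terms are combined using exp(i*s)*conj(exp(i*t)) = exp(i*(s-t)), and sums of them are collapsed using the identity that for every m > 1 the m distinct m-th roots of unity sum to 0, e.g. 1 + exp(2*I*pi/3) + exp(-2*I*pi/3) = 0.)
A character is irreducible iff <chi, chi> = 1, so this representation is irreducible.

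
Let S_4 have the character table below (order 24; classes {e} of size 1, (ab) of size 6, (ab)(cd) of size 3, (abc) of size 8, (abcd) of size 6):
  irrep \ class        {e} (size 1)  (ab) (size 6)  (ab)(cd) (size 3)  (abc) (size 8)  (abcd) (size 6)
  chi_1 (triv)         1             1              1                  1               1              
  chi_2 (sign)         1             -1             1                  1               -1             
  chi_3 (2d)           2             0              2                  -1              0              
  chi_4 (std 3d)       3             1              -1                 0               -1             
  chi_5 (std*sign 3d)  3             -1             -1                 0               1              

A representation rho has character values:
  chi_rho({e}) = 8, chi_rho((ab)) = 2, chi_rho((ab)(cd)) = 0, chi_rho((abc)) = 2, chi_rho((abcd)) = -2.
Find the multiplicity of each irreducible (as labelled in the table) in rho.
Multiplicities: chi_1: 1, chi_2: 1, chi_3: 0, chi_4: 2, chi_5: 0.

Solution. Use <chi_rho, chi> = (1/|G|) sum_C |C| * chi_rho(C) * conj(chi(C)) with |G| = 24 for each irreducible chi in the table:
  <chi_rho, chi_1> = (1/24)[1*(8)*conj(1) + 6*(2)*conj(1) + 3*(0)*conj(1) + 8*(2)*conj(1) + 6*(-2)*conj(1)]
      = (1/24)[(8) + (12) + (0) + (16) + (-12)] = 24/24 = 1
  <chi_rho, chi_2> = (1/24)[1*(8)*conj(1) + 6*(2)*conj(-1) + 3*(0)*conj(1) + 8*(2)*conj(1) + 6*(-2)*conj(-1)]
      = (1/24)[(8) + (-12) + (0) + (16) + (12)] = 24/24 = 1
  <chi_rho, chi_3> = (1/24)[1*(8)*conj(2) + 6*(2)*conj(0) + 3*(0)*conj(2) + 8*(2)*conj(-1) + 6*(-2)*conj(0)]
      = (1/24)[(16) + (0) + (0) + (-16) + (0)] = 0/24 = 0
  <chi_rho, chi_4> = (1/24)[1*(8)*conj(3) + 6*(2)*conj(1) + 3*(0)*conj(-1) + 8*(2)*conj(0) + 6*(-2)*conj(-1)]
      = (1/24)[(24) + (12) + (0) + (0) + (12)] = 48/24 = 2
  <chi_rho, chi_5> = (1/24)[1*(8)*conj(3) + 6*(2)*conj(-1) + 3*(0)*conj(-1) + 8*(2)*conj(0) + 6*(-2)*conj(1)]
      = (1/24)[(24) + (-12) + (0) + (0) + (-12)] = 0/24 = 0
Dimension check: dim(rho) = sum (mult * dim) = 1*1 + 1*1 + 0*2 + 2*3 + 0*3 = 8 = chi_rho(e) = 8.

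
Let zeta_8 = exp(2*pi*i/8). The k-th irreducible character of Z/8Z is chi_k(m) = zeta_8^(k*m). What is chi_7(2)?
chi_7(2) = zeta_8^14 = -I

Reasoning: chi_7(2) = zeta_8^(7*2) = zeta_8^14. Since zeta_8^8 = 1, this equals zeta_8^6 = exp(2*pi*i*6/8) = -I.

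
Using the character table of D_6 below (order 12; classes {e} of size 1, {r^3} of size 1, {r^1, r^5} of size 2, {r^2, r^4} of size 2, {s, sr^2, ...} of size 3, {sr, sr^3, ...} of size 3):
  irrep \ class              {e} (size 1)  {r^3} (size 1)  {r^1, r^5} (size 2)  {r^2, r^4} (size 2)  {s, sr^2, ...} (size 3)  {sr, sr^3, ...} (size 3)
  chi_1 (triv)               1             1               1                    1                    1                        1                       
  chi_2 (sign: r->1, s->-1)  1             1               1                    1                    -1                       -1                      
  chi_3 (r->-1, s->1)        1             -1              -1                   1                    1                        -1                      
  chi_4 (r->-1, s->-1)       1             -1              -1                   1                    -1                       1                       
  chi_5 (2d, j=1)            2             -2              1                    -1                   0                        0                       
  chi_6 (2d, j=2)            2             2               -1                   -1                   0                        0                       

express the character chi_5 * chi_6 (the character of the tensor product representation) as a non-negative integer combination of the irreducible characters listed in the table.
chi_5 tensor chi_6 = chi_3 + chi_4 + chi_5 (all other irreducibles have multiplicity 0).

Justification: The character of a tensor product is the pointwise product (chi_5 * chi_6)(C) = chi_5(C) * chi_6(C):
  {e}: (2)*(2), {r^3}: (-2)*(2), {r^1, r^5}: (1)*(-1), {r^2, r^4}: (-1)*(-1), {s, sr^2, ...}: (0)*(0), {sr, sr^3, ...}: (0)*(0)
so (chi_5 * chi_6) takes values
  {e} -> 4, {r^3} -> -4, {r^1, r^5} -> -1, {r^2, r^4} -> 1, {s, sr^2, ...} -> 0, {sr, sr^3, ...} -> 0.
Now take the inner product of this character with each irreducible chi from the table, <chi_5*chi_6, chi> = (1/12) sum_C |C| (chi_5*chi_6)(C) conj(chi(C)):
  <chi_5*chi_6, chi_1> = (1/12)[1*(4)*conj(1) + 1*(-4)*conj(1) + 2*(-1)*conj(1) + 2*(1)*conj(1) + 3*(0)*conj(1) + 3*(0)*conj(1)]
      = (1/12)[(4) + (-4) + (-2) + (2) + (0) + (0)] = 0/12 = 0
  <chi_5*chi_6, chi_2> = (1/12)[1*(4)*conj(1) + 1*(-4)*conj(1) + 2*(-1)*conj(1) + 2*(1)*conj(1) + 3*(0)*conj(-1) + 3*(0)*conj(-1)]
      = (1/12)[(4) + (-4) + (-2) + (2) + (0) + (0)] = 0/12 = 0
  <chi_5*chi_6, chi_3> = (1/12)[1*(4)*conj(1) + 1*(-4)*conj(-1) + 2*(-1)*conj(-1) + 2*(1)*conj(1) + 3*(0)*conj(1) + 3*(0)*conj(-1)]
      = (1/12)[(4) + (4) + (2) + (2) + (0) + (0)] = 12/12 = 1
  <chi_5*chi_6, chi_4> = (1/12)[1*(4)*conj(1) + 1*(-4)*conj(-1) + 2*(-1)*conj(-1) + 2*(1)*conj(1) + 3*(0)*conj(-1) + 3*(0)*conj(1)]
      = (1/12)[(4) + (4) + (2) + (2) + (0) + (0)] = 12/12 = 1
  <chi_5*chi_6, chi_5> = (1/12)[1*(4)*conj(2) + 1*(-4)*conj(-2) + 2*(-1)*conj(1) + 2*(1)*conj(-1) + 3*(0)*conj(0) + 3*(0)*conj(0)]
      = (1/12)[(8) + (8) + (-2) + (-2) + (0) + (0)] = 12/12 = 1
  <chi_5*chi_6, chi_6> = (1/12)[1*(4)*conj(2) + 1*(-4)*conj(2) + 2*(-1)*conj(-1) + 2*(1)*conj(-1) + 3*(0)*conj(0) + 3*(0)*conj(0)]
      = (1/12)[(8) + (-8) + (2) + (-2) + (0) + (0)] = 0/12 = 0
Hence the multiplicities are chi_3: 1, chi_4: 1, chi_5: 1. Dimension check: dim(chi_5)*dim(chi_6) = 2*2 = 4 and sum (mult * dim) = 1*1 + 1*1 + 1*2 = 4.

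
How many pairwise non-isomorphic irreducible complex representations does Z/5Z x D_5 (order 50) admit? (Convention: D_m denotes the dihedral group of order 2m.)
20

Why: The number of irreducible complex representations of a finite group equals its number of conjugacy classes. For a direct product, #classes(G x H) = #classes(G) * #classes(H). Z/5Z has 5 classes (abelian), D_5 has 4 classes, so 5 * 4 = 20, so Z/5Z x D_5 (order 50) has exactly 20 irreducible complex representations.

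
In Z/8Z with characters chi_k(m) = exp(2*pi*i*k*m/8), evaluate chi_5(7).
chi_5(7) = zeta_8^35 = exp(3*I*pi/4)

Explanation: chi_5(7) = zeta_8^(5*7) = zeta_8^35. Since zeta_8^8 = 1, this equals zeta_8^3 = exp(2*pi*i*3/8) = exp(3*I*pi/4).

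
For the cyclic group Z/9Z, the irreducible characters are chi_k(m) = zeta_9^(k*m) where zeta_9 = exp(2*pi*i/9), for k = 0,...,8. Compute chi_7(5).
chi_7(5) = zeta_9^35 = exp(-2*I*pi/9)

Why: chi_7(5) = zeta_9^(7*5) = zeta_9^35. Since zeta_9^9 = 1, this equals zeta_9^8 = exp(2*pi*i*8/9) = exp(-2*I*pi/9).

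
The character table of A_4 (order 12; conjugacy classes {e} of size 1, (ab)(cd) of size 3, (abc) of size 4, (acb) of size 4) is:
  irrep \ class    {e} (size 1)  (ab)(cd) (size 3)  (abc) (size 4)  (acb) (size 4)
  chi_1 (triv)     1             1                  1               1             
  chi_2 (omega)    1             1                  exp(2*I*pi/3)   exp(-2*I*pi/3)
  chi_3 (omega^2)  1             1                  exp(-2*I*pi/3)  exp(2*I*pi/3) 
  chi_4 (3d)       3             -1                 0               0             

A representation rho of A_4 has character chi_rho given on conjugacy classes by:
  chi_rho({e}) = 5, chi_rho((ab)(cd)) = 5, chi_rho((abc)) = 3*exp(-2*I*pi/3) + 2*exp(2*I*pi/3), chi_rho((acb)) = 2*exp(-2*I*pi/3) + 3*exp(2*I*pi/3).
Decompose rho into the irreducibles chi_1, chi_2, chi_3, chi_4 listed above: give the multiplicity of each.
Multiplicities: chi_1: 0, chi_2: 2, chi_3: 3, chi_4: 0.

Details: Use <chi_rho, chi> = (1/|G|) sum_C |C| * chi_rho(C) * conj(chi(C)) with |G| = 12 for each irreducible chi in the table:
  <chi_rho, chi_1> = (1/12)[1*(5)*conj(1) + 3*(5)*conj(1) + 4*(3*exp(-2*I*pi/3) + 2*exp(2*I*pi/3))*conj(1) + 4*(2*exp(-2*I*pi/3) + 3*exp(2*I*pi/3))*conj(1)]
      = (1/12)[(5) + (15) + (12*exp(-2*I*pi/3) + 8*exp(2*I*pi/3)) + (8*exp(-2*I*pi/3) + 12*exp(2*I*pi/3))] = 0/12 = 0
  <chi_rho, chi_2> = (1/12)[1*(5)*conj(1) + 3*(5)*conj(1) + 4*(3*exp(-2*I*pi/3) + 2*exp(2*I*pi/3))*conj(exp(2*I*pi/3)) + 4*(2*exp(-2*I*pi/3) + 3*exp(2*I*pi/3))*conj(exp(-2*I*pi/3))]
      = (1/12)[(5) + (15) + (8 + 12*exp(2*I*pi/3)) + (8 + 12*exp(-2*I*pi/3))] = 24/12 = 2
  <chi_rho, chi_3> = (1/12)[1*(5)*conj(1) + 3*(5)*conj(1) + 4*(3*exp(-2*I*pi/3) + 2*exp(2*I*pi/3))*conj(exp(-2*I*pi/3)) + 4*(2*exp(-2*I*pi/3) + 3*exp(2*I*pi/3))*conj(exp(2*I*pi/3))]
      = (1/12)[(5) + (15) + (12 + 8*exp(-2*I*pi/3)) + (12 + 8*exp(2*I*pi/3))] = 36/12 = 3
  <chi_rho, chi_4> = (1/12)[1*(5)*conj(3) + 3*(5)*conj(-1) + 4*(3*exp(-2*I*pi/3) + 2*exp(2*I*pi/3))*conj(0) + 4*(2*exp(-2*I*pi/3) + 3*exp(2*I*pi/3))*conj(0)]
      = (1/12)[(15) + (-15) + (0) + (0)] = 0/12 = 0
(Exp terms are combined using exp(i*s)*conj(exp(i*t)) = exp(i*(s-t)), and sums of them are collapsed using the identity that for every m > 1 the m distinct m-th roots of unity sum to 0, e.g. 1 + exp(2*I*pi/3) + exp(-2*I*pi/3) = 0.)
Dimension check: dim(rho) = sum (mult * dim) = 0*1 + 2*1 + 3*1 + 0*3 = 5 = chi_rho(e) = 5.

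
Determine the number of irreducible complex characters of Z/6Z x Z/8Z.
48

Reasoning: The number of irreducible complex representations of a finite group equals its number of conjugacy classes. Z/6Z x Z/8Z is abelian of order 48, so every element is its own conjugacy class: 48 classes, so Z/6Z x Z/8Z (order 48) has exactly 48 irreducible complex representations.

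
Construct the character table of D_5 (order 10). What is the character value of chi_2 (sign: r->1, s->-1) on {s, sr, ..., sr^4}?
Conjugacy classes: {e} of size 1, {r^1, r^4} of size 2, {r^2, r^3} of size 2, {s, sr, ..., sr^4} of size 5.
Character table:
  irrep \ class              {e} (size 1)  {r^1, r^4} (size 2)  {r^2, r^3} (size 2)  {s, sr, ..., sr^4} (size 5)
  chi_1 (triv)               1             1                    1                    1                          
  chi_2 (sign: r->1, s->-1)  1             1                    1                    -1                         
  chi_3 (2d, j=1)            2             -1/2 + sqrt(5)/2     -sqrt(5)/2 - 1/2     0                          
  chi_4 (2d, j=2)            2             -sqrt(5)/2 - 1/2     -1/2 + sqrt(5)/2     0                          

Spot check: chi_2 (sign: r->1, s->-1) on {s, sr, ..., sr^4} = -1.

Derivation: D_5 has order 2*5 = 10 with 4 conjugacy classes, hence 4 irreducibles. Sum of squared dims 1 + 1 + 4 + 4 = 10 = |G|. Linear characters come from the abelianisation; the 2-dimensional irreps have character r^k -> 2*cos(2*pi*j*k/5), reflections -> 0.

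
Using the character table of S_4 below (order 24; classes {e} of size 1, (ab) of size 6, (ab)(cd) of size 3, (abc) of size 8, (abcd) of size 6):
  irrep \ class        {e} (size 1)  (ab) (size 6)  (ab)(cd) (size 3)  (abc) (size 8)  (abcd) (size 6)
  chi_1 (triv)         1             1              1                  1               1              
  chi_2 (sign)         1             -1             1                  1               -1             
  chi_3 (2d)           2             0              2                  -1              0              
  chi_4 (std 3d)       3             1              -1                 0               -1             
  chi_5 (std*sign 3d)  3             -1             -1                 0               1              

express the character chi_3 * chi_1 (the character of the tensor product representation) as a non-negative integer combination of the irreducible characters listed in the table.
chi_3 tensor chi_1 = chi_3 (all other irreducibles have multiplicity 0).

Proof sketch: The character of a tensor product is the pointwise product (chi_3 * chi_1)(C) = chi_3(C) * chi_1(C):
  {e}: (2)*(1), (ab): (0)*(1), (ab)(cd): (2)*(1), (abc): (-1)*(1), (abcd): (0)*(1)
so (chi_3 * chi_1) takes values
  {e} -> 2, (ab) -> 0, (ab)(cd) -> 2, (abc) -> -1, (abcd) -> 0.
Now take the inner product of this character with each irreducible chi from the table, <chi_3*chi_1, chi> = (1/24) sum_C |C| (chi_3*chi_1)(C) conj(chi(C)):
  <chi_3*chi_1, chi_1> = (1/24)[1*(2)*conj(1) + 6*(0)*conj(1) + 3*(2)*conj(1) + 8*(-1)*conj(1) + 6*(0)*conj(1)]
      = (1/24)[(2) + (0) + (6) + (-8) + (0)] = 0/24 = 0
  <chi_3*chi_1, chi_2> = (1/24)[1*(2)*conj(1) + 6*(0)*conj(-1) + 3*(2)*conj(1) + 8*(-1)*conj(1) + 6*(0)*conj(-1)]
      = (1/24)[(2) + (0) + (6) + (-8) + (0)] = 0/24 = 0
  <chi_3*chi_1, chi_3> = (1/24)[1*(2)*conj(2) + 6*(0)*conj(0) + 3*(2)*conj(2) + 8*(-1)*conj(-1) + 6*(0)*conj(0)]
      = (1/24)[(4) + (0) + (12) + (8) + (0)] = 24/24 = 1
  <chi_3*chi_1, chi_4> = (1/24)[1*(2)*conj(3) + 6*(0)*conj(1) + 3*(2)*conj(-1) + 8*(-1)*conj(0) + 6*(0)*conj(-1)]
      = (1/24)[(6) + (0) + (-6) + (0) + (0)] = 0/24 = 0
  <chi_3*chi_1, chi_5> = (1/24)[1*(2)*conj(3) + 6*(0)*conj(-1) + 3*(2)*conj(-1) + 8*(-1)*conj(0) + 6*(0)*conj(1)]
      = (1/24)[(6) + (0) + (-6) + (0) + (0)] = 0/24 = 0
Hence the multiplicities are chi_3: 1. Dimension check: dim(chi_3)*dim(chi_1) = 2*1 = 2 and sum (mult * dim) = 1*2 = 2.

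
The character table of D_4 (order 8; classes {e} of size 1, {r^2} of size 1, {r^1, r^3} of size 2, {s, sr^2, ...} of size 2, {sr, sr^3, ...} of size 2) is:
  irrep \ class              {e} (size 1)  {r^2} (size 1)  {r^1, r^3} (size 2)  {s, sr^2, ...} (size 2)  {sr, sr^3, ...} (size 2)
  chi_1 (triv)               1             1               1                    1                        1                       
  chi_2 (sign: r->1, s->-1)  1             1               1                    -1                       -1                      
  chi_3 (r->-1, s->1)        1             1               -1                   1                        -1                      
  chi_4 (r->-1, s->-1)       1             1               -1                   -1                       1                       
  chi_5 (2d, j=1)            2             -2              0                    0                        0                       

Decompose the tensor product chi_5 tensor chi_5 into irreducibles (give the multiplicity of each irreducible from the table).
chi_5 tensor chi_5 = chi_1 + chi_2 + chi_3 + chi_4 (all other irreducibles have multiplicity 0).

The character of a tensor product is the pointwise product (chi_5 * chi_5)(C) = chi_5(C) * chi_5(C):
  {e}: (2)*(2), {r^2}: (-2)*(-2), {r^1, r^3}: (0)*(0), {s, sr^2, ...}: (0)*(0), {sr, sr^3, ...}: (0)*(0)
so (chi_5 * chi_5) takes values
  {e} -> 4, {r^2} -> 4, {r^1, r^3} -> 0, {s, sr^2, ...} -> 0, {sr, sr^3, ...} -> 0.
Now take the inner product of this character with each irreducible chi from the table, <chi_5*chi_5, chi> = (1/8) sum_C |C| (chi_5*chi_5)(C) conj(chi(C)):
  <chi_5*chi_5, chi_1> = (1/8)[1*(4)*conj(1) + 1*(4)*conj(1) + 2*(0)*conj(1) + 2*(0)*conj(1) + 2*(0)*conj(1)]
      = (1/8)[(4) + (4) + (0) + (0) + (0)] = 8/8 = 1
  <chi_5*chi_5, chi_2> = (1/8)[1*(4)*conj(1) + 1*(4)*conj(1) + 2*(0)*conj(1) + 2*(0)*conj(-1) + 2*(0)*conj(-1)]
      = (1/8)[(4) + (4) + (0) + (0) + (0)] = 8/8 = 1
  <chi_5*chi_5, chi_3> = (1/8)[1*(4)*conj(1) + 1*(4)*conj(1) + 2*(0)*conj(-1) + 2*(0)*conj(1) + 2*(0)*conj(-1)]
      = (1/8)[(4) + (4) + (0) + (0) + (0)] = 8/8 = 1
  <chi_5*chi_5, chi_4> = (1/8)[1*(4)*conj(1) + 1*(4)*conj(1) + 2*(0)*conj(-1) + 2*(0)*conj(-1) + 2*(0)*conj(1)]
      = (1/8)[(4) + (4) + (0) + (0) + (0)] = 8/8 = 1
  <chi_5*chi_5, chi_5> = (1/8)[1*(4)*conj(2) + 1*(4)*conj(-2) + 2*(0)*conj(0) + 2*(0)*conj(0) + 2*(0)*conj(0)]
      = (1/8)[(8) + (-8) + (0) + (0) + (0)] = 0/8 = 0
Hence the multiplicities are chi_1: 1, chi_2: 1, chi_3: 1, chi_4: 1. Dimension check: dim(chi_5)*dim(chi_5) = 2*2 = 4 and sum (mult * dim) = 1*1 + 1*1 + 1*1 + 1*1 = 4.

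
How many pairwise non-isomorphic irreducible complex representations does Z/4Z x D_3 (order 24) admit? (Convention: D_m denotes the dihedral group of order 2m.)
12

The number of irreducible complex representations of a finite group equals its number of conjugacy classes. For a direct product, #classes(G x H) = #classes(G) * #classes(H). Z/4Z has 4 classes (abelian), D_3 has 3 classes, so 4 * 3 = 12, so Z/4Z x D_3 (order 24) has exactly 12 irreducible complex representations.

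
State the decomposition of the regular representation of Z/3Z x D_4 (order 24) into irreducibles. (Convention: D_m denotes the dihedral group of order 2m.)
Each irreducible V_i of dimension d_i appears with multiplicity d_i, i.e. rho_reg = (direct sum over all irreducibles V_i) d_i V_i. The irreducible dimensions for Z/3Z x D_4 are 1, 1, 1, 1, 1, 1, 1, 1, 1, 1, 1, 1, 2, 2, 2: 12 irreducibles of dimension 1, each with multiplicity 1; 3 irreducibles of dimension 2, each with multiplicity 2. Total dimension 12*1*1 + 3*2*2 = 24 = |G|.

Justification: General theorem: in the regular representation of a finite group G, each irreducible appears with multiplicity equal to its dimension. Check: dim(rho_reg) = sum d_i^2 = 1 + 1 + 1 + 1 + 1 + 1 + 1 + 1 + 1 + 1 + 1 + 1 + 4 + 4 + 4 = 24 = |G|.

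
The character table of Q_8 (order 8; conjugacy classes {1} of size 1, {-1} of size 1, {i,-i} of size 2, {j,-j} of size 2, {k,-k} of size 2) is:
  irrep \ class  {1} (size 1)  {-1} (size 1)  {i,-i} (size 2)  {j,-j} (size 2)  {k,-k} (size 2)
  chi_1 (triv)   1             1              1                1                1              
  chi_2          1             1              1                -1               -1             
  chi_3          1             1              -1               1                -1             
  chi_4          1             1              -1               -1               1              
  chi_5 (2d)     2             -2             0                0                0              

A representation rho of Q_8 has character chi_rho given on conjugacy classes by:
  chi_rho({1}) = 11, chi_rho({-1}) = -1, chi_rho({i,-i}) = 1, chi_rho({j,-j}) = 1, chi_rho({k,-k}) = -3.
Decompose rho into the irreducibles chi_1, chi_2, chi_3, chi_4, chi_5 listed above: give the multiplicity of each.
Multiplicities: chi_1: 1, chi_2: 2, chi_3: 2, chi_4: 0, chi_5: 3.

Justification: Use <chi_rho, chi> = (1/|G|) sum_C |C| * chi_rho(C) * conj(chi(C)) with |G| = 8 for each irreducible chi in the table:
  <chi_rho, chi_1> = (1/8)[1*(11)*conj(1) + 1*(-1)*conj(1) + 2*(1)*conj(1) + 2*(1)*conj(1) + 2*(-3)*conj(1)]
      = (1/8)[(11) + (-1) + (2) + (2) + (-6)] = 8/8 = 1
  <chi_rho, chi_2> = (1/8)[1*(11)*conj(1) + 1*(-1)*conj(1) + 2*(1)*conj(1) + 2*(1)*conj(-1) + 2*(-3)*conj(-1)]
      = (1/8)[(11) + (-1) + (2) + (-2) + (6)] = 16/8 = 2
  <chi_rho, chi_3> = (1/8)[1*(11)*conj(1) + 1*(-1)*conj(1) + 2*(1)*conj(-1) + 2*(1)*conj(1) + 2*(-3)*conj(-1)]
      = (1/8)[(11) + (-1) + (-2) + (2) + (6)] = 16/8 = 2
  <chi_rho, chi_4> = (1/8)[1*(11)*conj(1) + 1*(-1)*conj(1) + 2*(1)*conj(-1) + 2*(1)*conj(-1) + 2*(-3)*conj(1)]
      = (1/8)[(11) + (-1) + (-2) + (-2) + (-6)] = 0/8 = 0
  <chi_rho, chi_5> = (1/8)[1*(11)*conj(2) + 1*(-1)*conj(-2) + 2*(1)*conj(0) + 2*(1)*conj(0) + 2*(-3)*conj(0)]
      = (1/8)[(22) + (2) + (0) + (0) + (0)] = 24/8 = 3
Dimension check: dim(rho) = sum (mult * dim) = 1*1 + 2*1 + 2*1 + 0*1 + 3*2 = 11 = chi_rho(e) = 11.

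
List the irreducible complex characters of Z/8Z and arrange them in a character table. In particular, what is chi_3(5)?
Character table of Z/8Z (irreps indexed chi_0,...,chi_7 with chi_k(m) = zeta_8^(k*m), zeta_8 = exp(2*pi*i/8)):
  irrep \ class  {0} (size 1)  {1} (size 1)    {2} (size 1)  {3} (size 1)    {4} (size 1)  {5} (size 1)    {6} (size 1)  {7} (size 1)  
  chi_0          1             1               1             1               1             1               1             1             
  chi_1          1             exp(I*pi/4)     I             exp(3*I*pi/4)   -1            exp(-3*I*pi/4)  -I            exp(-I*pi/4)  
  chi_2          1             I               -1            -I              1             I               -1            -I            
  chi_3          1             exp(3*I*pi/4)   -I            exp(I*pi/4)     -1            exp(-I*pi/4)    I             exp(-3*I*pi/4)
  chi_4          1             -1              1             -1              1             -1              1             -1            
  chi_5          1             exp(-3*I*pi/4)  I             exp(-I*pi/4)    -1            exp(I*pi/4)     -I            exp(3*I*pi/4) 
  chi_6          1             -I              -1            I               1             -I              -1            I             
  chi_7          1             exp(-I*pi/4)    -I            exp(-3*I*pi/4)  -1            exp(3*I*pi/4)   I             exp(I*pi/4)   

Spot check: chi_3(5) = zeta_8^(3*5) = zeta_8^15 = exp(-I*pi/4).

Details: Z/8Z is abelian, so all 8 irreducible complex representations are 1-dimensional. They are given by chi_k(m) = zeta_8^(k*m) for k = 0,...,7. Row orthogonality: sum_m chi_k(m) conj(chi_l(m)) = 8 * [k = l].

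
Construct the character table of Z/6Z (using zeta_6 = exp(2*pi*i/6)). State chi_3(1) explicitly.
Character table of Z/6Z (irreps indexed chi_0,...,chi_5 with chi_k(m) = zeta_6^(k*m), zeta_6 = exp(2*pi*i/6)):
  irrep \ class  {0} (size 1)  {1} (size 1)    {2} (size 1)    {3} (size 1)  {4} (size 1)    {5} (size 1)  
  chi_0          1             1               1               1             1               1             
  chi_1          1             exp(I*pi/3)     exp(2*I*pi/3)   -1            exp(-2*I*pi/3)  exp(-I*pi/3)  
  chi_2          1             exp(2*I*pi/3)   exp(-2*I*pi/3)  1             exp(2*I*pi/3)   exp(-2*I*pi/3)
  chi_3          1             -1              1               -1            1               -1            
  chi_4          1             exp(-2*I*pi/3)  exp(2*I*pi/3)   1             exp(-2*I*pi/3)  exp(2*I*pi/3) 
  chi_5          1             exp(-I*pi/3)    exp(-2*I*pi/3)  -1            exp(2*I*pi/3)   exp(I*pi/3)   

Spot check: chi_3(1) = zeta_6^(3*1) = zeta_6^3 = -1.

Argument: Z/6Z is abelian, so all 6 irreducible complex representations are 1-dimensional. They are given by chi_k(m) = zeta_6^(k*m) for k = 0,...,5. Row orthogonality: sum_m chi_k(m) conj(chi_l(m)) = 6 * [k = l].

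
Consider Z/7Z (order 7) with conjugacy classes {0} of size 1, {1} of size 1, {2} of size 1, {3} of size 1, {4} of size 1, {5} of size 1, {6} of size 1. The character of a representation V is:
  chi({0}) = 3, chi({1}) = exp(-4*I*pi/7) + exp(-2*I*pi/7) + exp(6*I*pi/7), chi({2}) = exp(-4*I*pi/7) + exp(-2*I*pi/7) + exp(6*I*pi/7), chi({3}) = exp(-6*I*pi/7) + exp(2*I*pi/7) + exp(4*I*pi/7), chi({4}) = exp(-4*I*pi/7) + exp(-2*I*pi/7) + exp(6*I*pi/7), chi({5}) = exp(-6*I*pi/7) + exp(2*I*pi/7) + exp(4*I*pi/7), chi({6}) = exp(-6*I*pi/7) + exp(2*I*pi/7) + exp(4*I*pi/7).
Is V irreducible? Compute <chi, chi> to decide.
Not irreducible (reducible): <chi, chi> = 3 > 1.

Solution. <chi, chi> = (1/|G|) sum_C |C| * |chi(C)|^2 = (1/7)[1*|3|^2 + 1*|exp(-4*I*pi/7) + exp(-2*I*pi/7) + exp(6*I*pi/7)|^2 + 1*|exp(-4*I*pi/7) + exp(-2*I*pi/7) + exp(6*I*pi/7)|^2 + 1*|exp(-6*I*pi/7) + exp(2*I*pi/7) + exp(4*I*pi/7)|^2 + 1*|exp(-4*I*pi/7) + exp(-2*I*pi/7) + exp(6*I*pi/7)|^2 + 1*|exp(-6*I*pi/7) + exp(2*I*pi/7) + exp(4*I*pi/7)|^2 + 1*|exp(-6*I*pi/7) + exp(2*I*pi/7) + exp(4*I*pi/7)|^2]
  = (1/7)[(9) + (2) + (2) + (2) + (2) + (2) + (2)] = 21/7 = 3.
(Exp terms are combined using exp(i*s)*conj(exp(i*t)) = exp(i*(s-t)), and sums of them are collapsed using the identity that for every m > 1 the m distinct m-th roots of unity sum to 0, e.g. 1 + exp(2*I*pi/3) + exp(-2*I*pi/3) = 0.)
A character is irreducible iff <chi, chi> = 1, so this representation is reducible.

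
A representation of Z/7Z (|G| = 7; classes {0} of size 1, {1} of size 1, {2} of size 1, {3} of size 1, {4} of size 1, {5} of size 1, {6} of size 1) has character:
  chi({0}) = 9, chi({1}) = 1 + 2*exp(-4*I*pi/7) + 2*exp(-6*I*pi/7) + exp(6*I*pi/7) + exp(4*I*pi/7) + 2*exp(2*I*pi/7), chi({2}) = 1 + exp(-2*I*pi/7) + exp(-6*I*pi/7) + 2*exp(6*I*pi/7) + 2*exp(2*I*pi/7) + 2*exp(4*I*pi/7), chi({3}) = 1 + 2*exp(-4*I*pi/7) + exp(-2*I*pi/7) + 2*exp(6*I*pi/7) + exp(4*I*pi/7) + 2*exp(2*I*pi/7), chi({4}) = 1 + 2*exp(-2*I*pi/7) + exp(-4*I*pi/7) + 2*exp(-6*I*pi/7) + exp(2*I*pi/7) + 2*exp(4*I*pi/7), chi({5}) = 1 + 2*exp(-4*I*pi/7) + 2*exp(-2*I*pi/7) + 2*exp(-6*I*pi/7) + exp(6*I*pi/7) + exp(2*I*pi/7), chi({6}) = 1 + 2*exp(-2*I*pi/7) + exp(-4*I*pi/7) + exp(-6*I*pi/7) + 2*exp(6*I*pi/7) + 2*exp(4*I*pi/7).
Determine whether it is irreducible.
Not irreducible (reducible): <chi, chi> = 15 > 1.

Derivation: <chi, chi> = (1/|G|) sum_C |C| * |chi(C)|^2 = (1/7)[1*|9|^2 + 1*|1 + 2*exp(-4*I*pi/7) + 2*exp(-6*I*pi/7) + exp(6*I*pi/7) + exp(4*I*pi/7) + 2*exp(2*I*pi/7)|^2 + 1*|1 + exp(-2*I*pi/7) + exp(-6*I*pi/7) + 2*exp(6*I*pi/7) + 2*exp(2*I*pi/7) + 2*exp(4*I*pi/7)|^2 + 1*|1 + 2*exp(-4*I*pi/7) + exp(-2*I*pi/7) + 2*exp(6*I*pi/7) + exp(4*I*pi/7) + 2*exp(2*I*pi/7)|^2 + 1*|1 + 2*exp(-2*I*pi/7) + exp(-4*I*pi/7) + 2*exp(-6*I*pi/7) + exp(2*I*pi/7) + 2*exp(4*I*pi/7)|^2 + 1*|1 + 2*exp(-4*I*pi/7) + 2*exp(-2*I*pi/7) + 2*exp(-6*I*pi/7) + exp(6*I*pi/7) + exp(2*I*pi/7)|^2 + 1*|1 + 2*exp(-2*I*pi/7) + exp(-4*I*pi/7) + exp(-6*I*pi/7) + 2*exp(6*I*pi/7) + 2*exp(4*I*pi/7)|^2]
  = (1/7)[(81) + (15 + 9*exp(-4*I*pi/7) + 11*exp(-2*I*pi/7) + 13*exp(-6*I*pi/7) + 13*exp(6*I*pi/7) + 11*exp(2*I*pi/7) + 9*exp(4*I*pi/7)) + (15 + 11*exp(-4*I*pi/7) + 13*exp(-2*I*pi/7) + 9*exp(-6*I*pi/7) + 9*exp(6*I*pi/7) + 13*exp(2*I*pi/7) + 11*exp(4*I*pi/7)) + (15 + 13*exp(-4*I*pi/7) + 9*exp(-2*I*pi/7) + 11*exp(-6*I*pi/7) + 11*exp(6*I*pi/7) + 9*exp(2*I*pi/7) + 13*exp(4*I*pi/7)) + (15 + 13*exp(-4*I*pi/7) + 9*exp(-2*I*pi/7) + 11*exp(-6*I*pi/7) + 11*exp(6*I*pi/7) + 9*exp(2*I*pi/7) + 13*exp(4*I*pi/7)) + (15 + 11*exp(-4*I*pi/7) + 13*exp(-2*I*pi/7) + 9*exp(-6*I*pi/7) + 9*exp(6*I*pi/7) + 13*exp(2*I*pi/7) + 11*exp(4*I*pi/7)) + (15 + 9*exp(-4*I*pi/7) + 11*exp(-2*I*pi/7) + 13*exp(-6*I*pi/7) + 13*exp(6*I*pi/7) + 11*exp(2*I*pi/7) + 9*exp(4*I*pi/7))] = 105/7 = 15.
(Exp terms are combined using exp(i*s)*conj(exp(i*t)) = exp(i*(s-t)), and sums of them are collapsed using the identity that for every m > 1 the m distinct m-th roots of unity sum to 0, e.g. 1 + exp(2*I*pi/3) + exp(-2*I*pi/3) = 0.)
A character is irreducible iff <chi, chi> = 1, so this representation is reducible.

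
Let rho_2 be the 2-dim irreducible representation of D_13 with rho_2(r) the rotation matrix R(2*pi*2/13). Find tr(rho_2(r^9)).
chi_{rho_2}(r^9) = 2*cos(2*pi*2*9/13) = -2*cos(3*pi/13)

Details: rho_2(r^9) is rotation by angle 2*pi*2*9/13, whose trace is 2*cos(2*pi*2*9/13) = -2*cos(3*pi/13).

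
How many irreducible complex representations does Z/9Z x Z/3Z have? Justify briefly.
27

The number of irreducible complex representations of a finite group equals its number of conjugacy classes. Z/9Z x Z/3Z is abelian of order 27, so every element is its own conjugacy class: 27 classes, so Z/9Z x Z/3Z (order 27) has exactly 27 irreducible complex representations.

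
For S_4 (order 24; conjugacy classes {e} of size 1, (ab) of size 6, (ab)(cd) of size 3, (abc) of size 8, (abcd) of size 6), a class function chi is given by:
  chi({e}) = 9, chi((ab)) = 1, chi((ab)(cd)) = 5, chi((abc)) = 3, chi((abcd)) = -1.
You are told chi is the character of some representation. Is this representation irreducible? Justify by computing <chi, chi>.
Not irreducible (reducible): <chi, chi> = 10 > 1.

Details: <chi, chi> = (1/|G|) sum_C |C| * |chi(C)|^2 = (1/24)[1*|9|^2 + 6*|1|^2 + 3*|5|^2 + 8*|3|^2 + 6*|-1|^2]
  = (1/24)[(81) + (6) + (75) + (72) + (6)] = 240/24 = 10.
A character is irreducible iff <chi, chi> = 1, so this representation is reducible.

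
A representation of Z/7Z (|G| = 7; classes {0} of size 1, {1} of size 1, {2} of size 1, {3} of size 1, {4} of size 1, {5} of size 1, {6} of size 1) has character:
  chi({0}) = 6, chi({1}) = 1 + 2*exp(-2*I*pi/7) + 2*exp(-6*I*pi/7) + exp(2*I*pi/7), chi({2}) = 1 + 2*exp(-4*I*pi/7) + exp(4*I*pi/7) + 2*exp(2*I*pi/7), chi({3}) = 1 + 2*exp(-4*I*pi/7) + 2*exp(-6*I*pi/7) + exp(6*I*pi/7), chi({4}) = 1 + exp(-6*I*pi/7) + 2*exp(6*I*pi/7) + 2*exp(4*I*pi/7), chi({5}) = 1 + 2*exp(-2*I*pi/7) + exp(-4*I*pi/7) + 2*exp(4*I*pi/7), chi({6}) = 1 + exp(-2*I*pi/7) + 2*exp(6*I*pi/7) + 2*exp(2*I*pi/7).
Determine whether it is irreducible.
Not irreducible (reducible): <chi, chi> = 10 > 1.

Solution. <chi, chi> = (1/|G|) sum_C |C| * |chi(C)|^2 = (1/7)[1*|6|^2 + 1*|1 + 2*exp(-2*I*pi/7) + 2*exp(-6*I*pi/7) + exp(2*I*pi/7)|^2 + 1*|1 + 2*exp(-4*I*pi/7) + exp(4*I*pi/7) + 2*exp(2*I*pi/7)|^2 + 1*|1 + 2*exp(-4*I*pi/7) + 2*exp(-6*I*pi/7) + exp(6*I*pi/7)|^2 + 1*|1 + exp(-6*I*pi/7) + 2*exp(6*I*pi/7) + 2*exp(4*I*pi/7)|^2 + 1*|1 + 2*exp(-2*I*pi/7) + exp(-4*I*pi/7) + 2*exp(4*I*pi/7)|^2 + 1*|1 + exp(-2*I*pi/7) + 2*exp(6*I*pi/7) + 2*exp(2*I*pi/7)|^2]
  = (1/7)[(36) + (10 + 6*exp(-4*I*pi/7) + 3*exp(-2*I*pi/7) + 4*exp(-6*I*pi/7) + 4*exp(6*I*pi/7) + 3*exp(2*I*pi/7) + 6*exp(4*I*pi/7)) + (10 + 4*exp(-2*I*pi/7) + 3*exp(-4*I*pi/7) + 6*exp(-6*I*pi/7) + 6*exp(6*I*pi/7) + 3*exp(4*I*pi/7) + 4*exp(2*I*pi/7)) + (10 + 6*exp(-2*I*pi/7) + 4*exp(-4*I*pi/7) + 3*exp(-6*I*pi/7) + 3*exp(6*I*pi/7) + 4*exp(4*I*pi/7) + 6*exp(2*I*pi/7)) + (10 + 6*exp(-2*I*pi/7) + 4*exp(-4*I*pi/7) + 3*exp(-6*I*pi/7) + 3*exp(6*I*pi/7) + 4*exp(4*I*pi/7) + 6*exp(2*I*pi/7)) + (10 + 4*exp(-2*I*pi/7) + 3*exp(-4*I*pi/7) + 6*exp(-6*I*pi/7) + 6*exp(6*I*pi/7) + 3*exp(4*I*pi/7) + 4*exp(2*I*pi/7)) + (10 + 6*exp(-4*I*pi/7) + 3*exp(-2*I*pi/7) + 4*exp(-6*I*pi/7) + 4*exp(6*I*pi/7) + 3*exp(2*I*pi/7) + 6*exp(4*I*pi/7))] = 70/7 = 10.
(Exp terms are combined using exp(i*s)*conj(exp(i*t)) = exp(i*(s-t)), and sums of them are collapsed using the identity that for every m > 1 the m distinct m-th roots of unity sum to 0, e.g. 1 + exp(2*I*pi/3) + exp(-2*I*pi/3) = 0.)
A character is irreducible iff <chi, chi> = 1, so this representation is reducible.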